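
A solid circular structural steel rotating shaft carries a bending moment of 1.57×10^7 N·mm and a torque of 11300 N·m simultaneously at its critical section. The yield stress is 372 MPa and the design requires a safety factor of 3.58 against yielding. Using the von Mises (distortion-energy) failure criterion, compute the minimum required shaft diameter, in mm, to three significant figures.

d = 122 mm

σ_allow = σ_y/n = 372/3.58 = 103.9 MPa.
For a solid shaft σ_b = 32M/(πd³) and τ = 16T/(πd³), so the von Mises stress is σ' = (16/πd³)·√(4M²+3T²).
√(4M²+3T²) = √(4×(1.570×10^7)² + 3×(1.130×10^7)²) = 3.700×10^7 N·mm.
d³ = 16×3.700×10^7/(π×103.9) = 1.813×10^6 mm³.
d = 121.9 mm.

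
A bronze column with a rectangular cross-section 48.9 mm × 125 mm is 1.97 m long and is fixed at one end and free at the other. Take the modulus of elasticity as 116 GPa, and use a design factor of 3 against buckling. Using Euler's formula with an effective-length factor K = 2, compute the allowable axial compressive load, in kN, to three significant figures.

P_allow = 29.9 kN

Buckling occurs about the weak axis: I_min = h·b³/12 = 125×48.9³/12 = 1.218×10^6 mm⁴ (b = 48.9 mm is the smaller dimension).
Effective length L_e = KL = 2×1.97 m = 3940 mm.
Euler critical load P_cr = π²EI/L_e² = π²×116000×1.218×10^6/3940² = 89830 N.
P_allow = P_cr/n = 89830/3 = 29940 N.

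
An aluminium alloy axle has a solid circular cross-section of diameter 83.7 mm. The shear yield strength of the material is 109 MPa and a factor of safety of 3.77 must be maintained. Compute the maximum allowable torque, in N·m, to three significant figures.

τ_allow = 109/3.77 = 28.91 MPa.
For a solid shaft T_allow = τ_allow·πd³/16; πd³/16 = π×83.7³/16 = 115100 mm³.
T_allow = 28.91×115100 = 3.329×10^6 N·mm = 3329 N·m.

T_allow = 3330 N·m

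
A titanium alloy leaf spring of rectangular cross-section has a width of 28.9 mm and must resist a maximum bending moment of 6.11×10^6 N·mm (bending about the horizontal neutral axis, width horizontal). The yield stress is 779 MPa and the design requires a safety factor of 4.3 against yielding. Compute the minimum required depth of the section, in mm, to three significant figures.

h = 83.7 mm

σ_allow = 779/4.3 = 181.2 MPa.
For a rectangular section σ = 6M/(bh²), so h² = 6M/(b σ_allow) = 6×6110000/(28.9×181.2) = 7002 mm².
h = 83.68 mm.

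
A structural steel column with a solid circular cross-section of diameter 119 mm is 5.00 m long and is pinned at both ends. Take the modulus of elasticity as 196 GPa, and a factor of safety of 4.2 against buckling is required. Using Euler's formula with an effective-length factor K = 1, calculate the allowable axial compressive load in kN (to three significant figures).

P_allow = 181 kN

I = πd⁴/64 = π×119⁴/64 = 9.844×10^6 mm⁴.
Effective length L_e = KL = 1×5.00 m = 5000 mm.
Euler critical load P_cr = π²EI/L_e² = π²×196000×9.844×10^6/5000² = 761700 N.
P_allow = P_cr/n = 761700/4.2 = 181400 N.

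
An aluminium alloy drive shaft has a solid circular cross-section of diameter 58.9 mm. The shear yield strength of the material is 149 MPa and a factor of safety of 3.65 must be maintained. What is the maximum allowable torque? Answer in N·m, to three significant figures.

τ_allow = 149/3.65 = 40.82 MPa.
For a solid shaft T_allow = τ_allow·πd³/16; πd³/16 = π×58.9³/16 = 40120 mm³.
T_allow = 40.82×40120 = 1.638×10^6 N·mm = 1638 N·m.

T_allow = 1640 N·m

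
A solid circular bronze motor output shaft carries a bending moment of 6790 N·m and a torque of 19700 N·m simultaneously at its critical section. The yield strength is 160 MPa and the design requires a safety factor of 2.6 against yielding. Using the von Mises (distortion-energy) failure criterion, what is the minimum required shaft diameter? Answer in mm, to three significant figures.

σ_allow = σ_y/n = 160/2.6 = 61.54 MPa.
For a solid shaft σ_b = 32M/(πd³) and τ = 16T/(πd³), so the von Mises stress is σ' = (16/πd³)·√(4M²+3T²).
√(4M²+3T²) = √(4×(6.790×10^6)² + 3×(1.970×10^7)²) = 3.672×10^7 N·mm.
d³ = 16×3.672×10^7/(π×61.54) = 3.039×10^6 mm³.
d = 144.9 mm.

d = 145 mm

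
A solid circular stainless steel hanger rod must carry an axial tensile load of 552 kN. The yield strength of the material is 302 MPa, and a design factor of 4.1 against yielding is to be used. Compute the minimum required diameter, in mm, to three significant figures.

Allowable stress σ_allow = 302/4.1 = 73.66 MPa.
Required area A = F/σ_allow = 552000/73.66 = 7494 mm².
A = πd²/4 → d = √(4A/π) = 97.68 mm.

d = 97.7 mm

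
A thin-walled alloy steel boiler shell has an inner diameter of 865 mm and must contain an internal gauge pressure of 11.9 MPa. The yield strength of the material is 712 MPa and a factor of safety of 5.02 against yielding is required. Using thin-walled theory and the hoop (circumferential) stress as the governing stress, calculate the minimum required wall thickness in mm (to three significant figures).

t = 36.3 mm

σ_allow = 712/5.02 = 141.8 MPa.
Hoop stress σ_h = pD/(2t), so t = pD/(2σ_allow) = 11.9×865/(2×141.8) = 36.29 mm.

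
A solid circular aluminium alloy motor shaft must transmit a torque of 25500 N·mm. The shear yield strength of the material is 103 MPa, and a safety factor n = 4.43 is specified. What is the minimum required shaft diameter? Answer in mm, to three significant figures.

d = 17.7 mm

Allowable shear stress τ_allow = 103/4.43 = 23.25 MPa.
For a solid shaft τ = 16T/(πd³), so d³ = 16T/(π τ_allow) = 16×25500/(π×23.25) = 5586 mm³.
d = (5586)^(1/3) = 17.74 mm.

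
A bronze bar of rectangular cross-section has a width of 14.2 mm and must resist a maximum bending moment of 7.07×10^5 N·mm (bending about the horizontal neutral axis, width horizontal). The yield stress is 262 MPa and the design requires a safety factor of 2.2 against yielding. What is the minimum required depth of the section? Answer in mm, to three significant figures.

σ_allow = 262/2.2 = 119.1 MPa.
For a rectangular section σ = 6M/(bh²), so h² = 6M/(b σ_allow) = 6×707000/(14.2×119.1) = 2508 mm².
h = 50.08 mm.

h = 50.1 mm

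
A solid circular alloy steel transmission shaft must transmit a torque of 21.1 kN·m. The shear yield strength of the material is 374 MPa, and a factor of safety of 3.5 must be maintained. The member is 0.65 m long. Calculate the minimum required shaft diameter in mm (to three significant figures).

d = 100 mm

Allowable shear stress τ_allow = 374/3.5 = 106.9 MPa.
For a solid shaft τ = 16T/(πd³), so d³ = 16T/(π τ_allow) = 16×2.1100×10^7/(π×106.9) = 1.006×10^6 mm³.
d = (1.006×10^6)^(1/3) = 100.2 mm.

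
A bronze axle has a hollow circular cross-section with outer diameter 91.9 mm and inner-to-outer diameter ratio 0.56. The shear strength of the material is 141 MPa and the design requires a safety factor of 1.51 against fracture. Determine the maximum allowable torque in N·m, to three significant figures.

τ_allow = 141/1.51 = 93.38 MPa.
For a hollow shaft T_allow = τ_allow·πd_o³(1−k⁴)/16 with 1−k⁴ = 0.9017, so πd_o³(1−k⁴)/16 = 137400 mm³.
T_allow = 93.38×137400 = 1.283×10^7 N·mm = 12830 N·m.

T_allow = 12800 N·m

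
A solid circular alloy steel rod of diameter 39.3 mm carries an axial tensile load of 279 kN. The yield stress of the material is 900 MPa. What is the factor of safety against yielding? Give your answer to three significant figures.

n = 3.91

A = πd²/4 = 1213 mm².
σ = F/A = 279000/1213 = 230.0 MPa.
n = 900/230.0 = 3.913.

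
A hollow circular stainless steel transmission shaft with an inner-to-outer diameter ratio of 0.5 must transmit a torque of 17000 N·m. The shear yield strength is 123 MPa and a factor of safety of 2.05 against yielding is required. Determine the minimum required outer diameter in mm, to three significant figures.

d_o = 115 mm

τ_allow = 123/2.05 = 60.00 MPa.
For a hollow shaft τ = 16T/[πd_o³(1−k⁴)] with k = 0.5, so 1−k⁴ = 0.9375.
d_o³ = 16T/[π τ_allow (1−k⁴)] = 16×1.7000×10^7/(π×60.00×0.9375) = 1.539×10^6 mm³.
d_o = 115.5 mm.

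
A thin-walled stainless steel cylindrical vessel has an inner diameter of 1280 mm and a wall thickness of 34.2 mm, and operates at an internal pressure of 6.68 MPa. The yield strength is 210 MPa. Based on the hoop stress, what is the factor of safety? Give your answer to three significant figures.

σ_h = pD/(2t) = 6.68×1280/(2×34.2) = 125.0 MPa.
n = 210/125.0 = 1.680.

n = 1.68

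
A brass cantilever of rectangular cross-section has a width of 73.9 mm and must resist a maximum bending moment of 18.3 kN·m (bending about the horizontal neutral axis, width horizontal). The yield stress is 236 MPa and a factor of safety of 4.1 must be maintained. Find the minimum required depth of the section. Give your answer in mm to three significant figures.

h = 161 mm

σ_allow = 236/4.1 = 57.56 MPa.
For a rectangular section σ = 6M/(bh²), so h² = 6M/(b σ_allow) = 6×1.8300×10^7/(73.9×57.56) = 25810 mm².
h = 160.7 mm.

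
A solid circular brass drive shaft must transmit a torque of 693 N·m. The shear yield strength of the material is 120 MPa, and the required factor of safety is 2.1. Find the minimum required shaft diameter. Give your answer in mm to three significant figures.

d = 39.5 mm

Allowable shear stress τ_allow = 120/2.1 = 57.14 MPa.
For a solid shaft τ = 16T/(πd³), so d³ = 16T/(π τ_allow) = 16×693000/(π×57.14) = 61760 mm³.
d = (61760)^(1/3) = 39.53 mm.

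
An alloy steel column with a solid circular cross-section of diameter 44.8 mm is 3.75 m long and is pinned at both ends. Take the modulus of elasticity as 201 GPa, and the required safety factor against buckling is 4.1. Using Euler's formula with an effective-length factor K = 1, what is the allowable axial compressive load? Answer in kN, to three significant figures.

P_allow = 6.80 kN

I = πd⁴/64 = π×44.8⁴/64 = 197700 mm⁴.
Effective length L_e = KL = 1×3.75 m = 3750 mm.
Euler critical load P_cr = π²EI/L_e² = π²×201000×197700/3750² = 27890 N.
P_allow = P_cr/n = 27890/4.1 = 6803 N.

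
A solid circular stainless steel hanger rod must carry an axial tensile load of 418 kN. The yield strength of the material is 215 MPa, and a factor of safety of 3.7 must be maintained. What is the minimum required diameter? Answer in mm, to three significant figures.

d = 95.7 mm

Allowable stress σ_allow = 215/3.7 = 58.11 MPa.
Required area A = F/σ_allow = 418000/58.11 = 7193 mm².
A = πd²/4 → d = √(4A/π) = 95.70 mm.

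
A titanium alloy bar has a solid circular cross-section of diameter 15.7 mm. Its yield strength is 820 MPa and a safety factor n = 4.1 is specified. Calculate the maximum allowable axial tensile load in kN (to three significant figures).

F_allow = 38.7 kN

σ_allow = 820/4.1 = 200.0 MPa.
A = πd²/4 = π×15.7²/4 = 193.6 mm².
F_allow = σ_allow × A = 200.0×193.6 = 38720 N.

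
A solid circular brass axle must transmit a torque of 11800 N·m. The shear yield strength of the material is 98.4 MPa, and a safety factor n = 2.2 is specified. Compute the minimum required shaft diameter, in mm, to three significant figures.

d = 110 mm

Allowable shear stress τ_allow = 98.4/2.2 = 44.73 MPa.
For a solid shaft τ = 16T/(πd³), so d³ = 16T/(π τ_allow) = 16×1.1800×10^7/(π×44.73) = 1.344×10^6 mm³.
d = (1.344×10^6)^(1/3) = 110.3 mm.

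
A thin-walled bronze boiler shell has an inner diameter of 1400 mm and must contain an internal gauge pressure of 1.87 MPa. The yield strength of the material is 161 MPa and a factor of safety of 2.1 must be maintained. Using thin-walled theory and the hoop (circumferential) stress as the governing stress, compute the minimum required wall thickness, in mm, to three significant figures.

t = 17.1 mm

σ_allow = 161/2.1 = 76.67 MPa.
Hoop stress σ_h = pD/(2t), so t = pD/(2σ_allow) = 1.87×1400/(2×76.67) = 17.07 mm.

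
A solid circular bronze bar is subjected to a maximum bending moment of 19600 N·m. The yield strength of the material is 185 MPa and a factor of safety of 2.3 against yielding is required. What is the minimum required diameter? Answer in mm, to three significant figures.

d = 135 mm

σ_allow = 185/2.3 = 80.43 MPa.
For a solid circular section σ = 32M/(πd³), so d³ = 32M/(π σ_allow) = 32×1.9600×10^7/(π×80.43) = 2.482×10^6 mm³.
d = 135.4 mm.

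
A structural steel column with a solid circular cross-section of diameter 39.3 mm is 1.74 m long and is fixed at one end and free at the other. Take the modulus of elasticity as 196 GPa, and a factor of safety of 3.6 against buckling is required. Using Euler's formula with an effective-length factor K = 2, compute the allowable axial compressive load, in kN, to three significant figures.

I = πd⁴/64 = π×39.3⁴/64 = 117100 mm⁴.
Effective length L_e = KL = 2×1.74 m = 3480 mm.
Euler critical load P_cr = π²EI/L_e² = π²×196000×117100/3480² = 18700 N.
P_allow = P_cr/n = 18700/3.6 = 5196 N.

P_allow = 5.20 kN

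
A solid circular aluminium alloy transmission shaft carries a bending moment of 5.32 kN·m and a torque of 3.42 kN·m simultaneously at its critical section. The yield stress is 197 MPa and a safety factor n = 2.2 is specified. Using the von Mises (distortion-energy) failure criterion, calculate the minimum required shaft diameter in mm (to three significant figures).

d = 88.5 mm

σ_allow = σ_y/n = 197/2.2 = 89.55 MPa.
For a solid shaft σ_b = 32M/(πd³) and τ = 16T/(πd³), so the von Mises stress is σ' = (16/πd³)·√(4M²+3T²).
√(4M²+3T²) = √(4×(5.320×10^6)² + 3×(3.420×10^6)²) = 1.218×10^7 N·mm.
d³ = 16×1.218×10^7/(π×89.55) = 692600 mm³.
d = 88.48 mm.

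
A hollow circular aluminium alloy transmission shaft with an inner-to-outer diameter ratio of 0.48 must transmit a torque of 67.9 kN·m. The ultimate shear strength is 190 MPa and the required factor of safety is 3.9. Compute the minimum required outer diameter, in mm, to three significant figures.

d_o = 196 mm

τ_allow = 190/3.9 = 48.72 MPa.
For a hollow shaft τ = 16T/[πd_o³(1−k⁴)] with k = 0.48, so 1−k⁴ = 0.9469.
d_o³ = 16T/[π τ_allow (1−k⁴)] = 16×6.7900×10^7/(π×48.72×0.9469) = 7.496×10^6 mm³.
d_o = 195.7 mm.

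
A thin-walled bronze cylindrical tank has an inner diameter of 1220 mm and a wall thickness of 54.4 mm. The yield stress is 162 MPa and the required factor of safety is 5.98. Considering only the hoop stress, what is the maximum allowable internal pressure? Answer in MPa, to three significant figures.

p_allow = 2.42 MPa

σ_allow = 162/5.98 = 27.09 MPa.
σ_h = pD/(2t) → p_allow = 2σ_allow t/D = 2×27.09×54.4/1220 = 2.416 MPa.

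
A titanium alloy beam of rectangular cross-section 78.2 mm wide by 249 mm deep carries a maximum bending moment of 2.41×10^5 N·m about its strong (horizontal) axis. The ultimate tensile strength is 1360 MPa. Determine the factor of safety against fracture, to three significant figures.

n = 4.56

Section modulus S = bh²/6 = 78.2×249²/6 = 808100 mm³.
σ = M/S = 2.4100×10^8/808100 = 298.2 MPa.
n = 1360/298.2 = 4.560.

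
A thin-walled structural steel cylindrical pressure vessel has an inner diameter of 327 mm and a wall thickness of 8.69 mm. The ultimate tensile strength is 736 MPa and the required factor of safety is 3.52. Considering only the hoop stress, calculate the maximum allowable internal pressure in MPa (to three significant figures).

p_allow = 11.1 MPa

σ_allow = 736/3.52 = 209.1 MPa.
σ_h = pD/(2t) → p_allow = 2σ_allow t/D = 2×209.1×8.69/327 = 11.11 MPa.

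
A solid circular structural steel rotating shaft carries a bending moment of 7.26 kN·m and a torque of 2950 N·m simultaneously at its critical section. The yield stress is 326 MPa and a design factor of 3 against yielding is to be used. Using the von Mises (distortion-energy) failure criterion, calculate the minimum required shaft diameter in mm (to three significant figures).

d = 89.7 mm

σ_allow = σ_y/n = 326/3 = 108.7 MPa.
For a solid shaft σ_b = 32M/(πd³) and τ = 16T/(πd³), so the von Mises stress is σ' = (16/πd³)·√(4M²+3T²).
√(4M²+3T²) = √(4×(7.260×10^6)² + 3×(2.950×10^6)²) = 1.539×10^7 N·mm.
d³ = 16×1.539×10^7/(π×108.7) = 721400 mm³.
d = 89.69 mm.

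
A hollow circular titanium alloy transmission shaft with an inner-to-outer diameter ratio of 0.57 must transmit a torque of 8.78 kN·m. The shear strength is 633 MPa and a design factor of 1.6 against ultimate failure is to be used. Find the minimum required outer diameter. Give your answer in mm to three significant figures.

τ_allow = 633/1.6 = 395.6 MPa.
For a hollow shaft τ = 16T/[πd_o³(1−k⁴)] with k = 0.57, so 1−k⁴ = 0.8944.
d_o³ = 16T/[π τ_allow (1−k⁴)] = 16×8780000/(π×395.6×0.8944) = 126400 mm³.
d_o = 50.18 mm.

d_o = 50.2 mm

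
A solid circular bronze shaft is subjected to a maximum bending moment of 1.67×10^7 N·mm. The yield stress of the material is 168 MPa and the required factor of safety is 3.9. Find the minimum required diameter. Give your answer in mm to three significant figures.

σ_allow = 168/3.9 = 43.08 MPa.
For a solid circular section σ = 32M/(πd³), so d³ = 32M/(π σ_allow) = 32×1.6700×10^7/(π×43.08) = 3.949×10^6 mm³.
d = 158.1 mm.

d = 158 mm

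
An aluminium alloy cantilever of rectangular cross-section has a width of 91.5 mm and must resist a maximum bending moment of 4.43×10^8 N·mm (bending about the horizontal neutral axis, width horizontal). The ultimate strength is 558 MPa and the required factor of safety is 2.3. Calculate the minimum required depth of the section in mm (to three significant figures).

h = 346 mm

σ_allow = 558/2.3 = 242.6 MPa.
For a rectangular section σ = 6M/(bh²), so h² = 6M/(b σ_allow) = 6×4.4300×10^8/(91.5×242.6) = 119700 mm².
h = 346.0 mm.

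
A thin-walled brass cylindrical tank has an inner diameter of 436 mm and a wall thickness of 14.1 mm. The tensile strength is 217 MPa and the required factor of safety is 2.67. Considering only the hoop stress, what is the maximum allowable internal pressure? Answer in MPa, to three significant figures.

p_allow = 5.26 MPa

σ_allow = 217/2.67 = 81.27 MPa.
σ_h = pD/(2t) → p_allow = 2σ_allow t/D = 2×81.27×14.1/436 = 5.257 MPa.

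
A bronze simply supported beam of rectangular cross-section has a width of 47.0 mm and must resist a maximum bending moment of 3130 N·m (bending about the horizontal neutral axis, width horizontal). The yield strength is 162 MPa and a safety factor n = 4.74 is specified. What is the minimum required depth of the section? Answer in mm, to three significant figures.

σ_allow = 162/4.74 = 34.18 MPa.
For a rectangular section σ = 6M/(bh²), so h² = 6M/(b σ_allow) = 6×3130000/(47.0×34.18) = 11690 mm².
h = 108.1 mm.

h = 108 mm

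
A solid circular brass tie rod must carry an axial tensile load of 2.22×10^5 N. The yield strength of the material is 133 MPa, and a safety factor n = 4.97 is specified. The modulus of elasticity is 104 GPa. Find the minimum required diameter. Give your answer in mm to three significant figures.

Allowable stress σ_allow = 133/4.97 = 26.76 MPa.
Required area A = F/σ_allow = 222000/26.76 = 8296 mm².
A = πd²/4 → d = √(4A/π) = 102.8 mm.

d = 103 mm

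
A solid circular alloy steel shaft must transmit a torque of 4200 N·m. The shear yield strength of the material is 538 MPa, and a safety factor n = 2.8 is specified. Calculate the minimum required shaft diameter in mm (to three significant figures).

d = 48.1 mm

Allowable shear stress τ_allow = 538/2.8 = 192.1 MPa.
For a solid shaft τ = 16T/(πd³), so d³ = 16T/(π τ_allow) = 16×4200000/(π×192.1) = 111300 mm³.
d = (111300)^(1/3) = 48.11 mm.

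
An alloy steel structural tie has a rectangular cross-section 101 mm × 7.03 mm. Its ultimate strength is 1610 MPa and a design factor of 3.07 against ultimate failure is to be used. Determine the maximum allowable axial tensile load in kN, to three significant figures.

σ_allow = 1610/3.07 = 524.4 MPa.
A = 101×7.03 = 710.0 mm².
F_allow = σ_allow × A = 524.4×710.0 = 372400 N.

F_allow = 372 kN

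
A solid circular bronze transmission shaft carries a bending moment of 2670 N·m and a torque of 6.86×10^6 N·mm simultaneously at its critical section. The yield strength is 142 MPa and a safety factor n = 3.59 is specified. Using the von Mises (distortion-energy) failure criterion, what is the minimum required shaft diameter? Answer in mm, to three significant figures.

d = 119 mm

σ_allow = σ_y/n = 142/3.59 = 39.55 MPa.
For a solid shaft σ_b = 32M/(πd³) and τ = 16T/(πd³), so the von Mises stress is σ' = (16/πd³)·√(4M²+3T²).
√(4M²+3T²) = √(4×(2.670×10^6)² + 3×(6.860×10^6)²) = 1.303×10^7 N·mm.
d³ = 16×1.303×10^7/(π×39.55) = 1.677×10^6 mm³.
d = 118.8 mm.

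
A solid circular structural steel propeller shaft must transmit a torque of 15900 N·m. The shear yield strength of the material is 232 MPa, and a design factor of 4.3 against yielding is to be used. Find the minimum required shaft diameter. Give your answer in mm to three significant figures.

d = 114 mm

Allowable shear stress τ_allow = 232/4.3 = 53.95 MPa.
For a solid shaft τ = 16T/(πd³), so d³ = 16T/(π τ_allow) = 16×1.5900×10^7/(π×53.95) = 1.501×10^6 mm³.
d = (1.501×10^6)^(1/3) = 114.5 mm.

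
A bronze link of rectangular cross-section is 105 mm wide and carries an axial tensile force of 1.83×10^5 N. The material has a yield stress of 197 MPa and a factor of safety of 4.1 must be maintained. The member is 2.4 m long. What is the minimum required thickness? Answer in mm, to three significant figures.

t = 36.3 mm

σ_allow = 197/4.1 = 48.05 MPa.
Required area A = F/σ_allow = 183000/48.05 = 3809 mm².
t = A/w = 3809/105 = 36.27 mm.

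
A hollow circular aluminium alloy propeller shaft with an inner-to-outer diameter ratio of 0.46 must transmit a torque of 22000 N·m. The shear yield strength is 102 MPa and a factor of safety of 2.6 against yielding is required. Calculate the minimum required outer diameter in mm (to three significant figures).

τ_allow = 102/2.6 = 39.23 MPa.
For a hollow shaft τ = 16T/[πd_o³(1−k⁴)] with k = 0.46, so 1−k⁴ = 0.9552.
d_o³ = 16T/[π τ_allow (1−k⁴)] = 16×2.2000×10^7/(π×39.23×0.9552) = 2.990×10^6 mm³.
d_o = 144.1 mm.

d_o = 144 mm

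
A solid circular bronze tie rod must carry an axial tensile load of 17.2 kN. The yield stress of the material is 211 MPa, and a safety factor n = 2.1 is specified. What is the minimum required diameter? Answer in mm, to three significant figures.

d = 14.8 mm

Allowable stress σ_allow = 211/2.1 = 100.5 MPa.
Required area A = F/σ_allow = 17200/100.5 = 171.2 mm².
A = πd²/4 → d = √(4A/π) = 14.76 mm.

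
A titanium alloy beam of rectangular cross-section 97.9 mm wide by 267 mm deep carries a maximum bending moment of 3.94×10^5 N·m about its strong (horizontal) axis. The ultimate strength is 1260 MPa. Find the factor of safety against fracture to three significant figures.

Section modulus S = bh²/6 = 97.9×267²/6 = 1.163×10^6 mm³.
σ = M/S = 3.9400×10^8/1.163×10^6 = 338.7 MPa.
n = 1260/338.7 = 3.720.

n = 3.72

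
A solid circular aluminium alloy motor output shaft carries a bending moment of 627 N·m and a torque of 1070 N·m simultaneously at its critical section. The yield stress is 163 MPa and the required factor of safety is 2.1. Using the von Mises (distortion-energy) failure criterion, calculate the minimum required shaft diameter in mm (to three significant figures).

σ_allow = σ_y/n = 163/2.1 = 77.62 MPa.
For a solid shaft σ_b = 32M/(πd³) and τ = 16T/(πd³), so the von Mises stress is σ' = (16/πd³)·√(4M²+3T²).
√(4M²+3T²) = √(4×(627000)² + 3×(1.070×10^6)²) = 2.238×10^6 N·mm.
d³ = 16×2.238×10^6/(π×77.62) = 146800 mm³.
d = 52.76 mm.

d = 52.8 mm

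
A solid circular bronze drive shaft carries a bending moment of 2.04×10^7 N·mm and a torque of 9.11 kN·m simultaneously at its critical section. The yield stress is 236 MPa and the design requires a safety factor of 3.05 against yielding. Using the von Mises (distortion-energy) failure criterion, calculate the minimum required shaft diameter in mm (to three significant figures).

σ_allow = σ_y/n = 236/3.05 = 77.38 MPa.
For a solid shaft σ_b = 32M/(πd³) and τ = 16T/(πd³), so the von Mises stress is σ' = (16/πd³)·√(4M²+3T²).
√(4M²+3T²) = √(4×(2.040×10^7)² + 3×(9.110×10^6)²) = 4.374×10^7 N·mm.
d³ = 16×4.374×10^7/(π×77.38) = 2.879×10^6 mm³.
d = 142.3 mm.

d = 142 mm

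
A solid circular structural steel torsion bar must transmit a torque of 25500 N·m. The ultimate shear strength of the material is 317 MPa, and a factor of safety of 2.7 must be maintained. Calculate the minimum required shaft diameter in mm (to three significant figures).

d = 103 mm

Allowable shear stress τ_allow = 317/2.7 = 117.4 MPa.
For a solid shaft τ = 16T/(πd³), so d³ = 16T/(π τ_allow) = 16×2.5500×10^7/(π×117.4) = 1.106×10^6 mm³.
d = (1.106×10^6)^(1/3) = 103.4 mm.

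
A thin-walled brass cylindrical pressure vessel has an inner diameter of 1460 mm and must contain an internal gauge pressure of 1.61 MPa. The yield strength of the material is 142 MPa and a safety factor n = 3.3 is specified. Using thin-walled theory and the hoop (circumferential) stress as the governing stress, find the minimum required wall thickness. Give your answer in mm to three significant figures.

σ_allow = 142/3.3 = 43.03 MPa.
Hoop stress σ_h = pD/(2t), so t = pD/(2σ_allow) = 1.61×1460/(2×43.03) = 27.31 mm.

t = 27.3 mm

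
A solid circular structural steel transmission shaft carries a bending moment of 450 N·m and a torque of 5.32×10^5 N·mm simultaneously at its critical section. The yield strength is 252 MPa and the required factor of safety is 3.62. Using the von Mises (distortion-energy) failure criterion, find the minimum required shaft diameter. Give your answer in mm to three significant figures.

d = 45.5 mm

σ_allow = σ_y/n = 252/3.62 = 69.61 MPa.
For a solid shaft σ_b = 32M/(πd³) and τ = 16T/(πd³), so the von Mises stress is σ' = (16/πd³)·√(4M²+3T²).
√(4M²+3T²) = √(4×(450000)² + 3×(532000)²) = 1.288×10^6 N·mm.
d³ = 16×1.288×10^6/(π×69.61) = 94230 mm³.
d = 45.51 mm.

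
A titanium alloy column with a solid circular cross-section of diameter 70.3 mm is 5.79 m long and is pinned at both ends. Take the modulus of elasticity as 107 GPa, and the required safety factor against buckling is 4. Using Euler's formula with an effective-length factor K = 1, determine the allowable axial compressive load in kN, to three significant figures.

I = πd⁴/64 = π×70.3⁴/64 = 1.199×10^6 mm⁴.
Effective length L_e = KL = 1×5.79 m = 5790 mm.
Euler critical load P_cr = π²EI/L_e² = π²×107000×1.199×10^6/5790² = 37770 N.
P_allow = P_cr/n = 37770/4 = 9442 N.

P_allow = 9.44 kN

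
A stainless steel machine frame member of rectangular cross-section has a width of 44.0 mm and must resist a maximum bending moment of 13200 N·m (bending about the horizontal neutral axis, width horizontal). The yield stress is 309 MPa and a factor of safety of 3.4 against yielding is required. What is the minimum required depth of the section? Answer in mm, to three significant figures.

σ_allow = 309/3.4 = 90.88 MPa.
For a rectangular section σ = 6M/(bh²), so h² = 6M/(b σ_allow) = 6×1.3200×10^7/(44.0×90.88) = 19810 mm².
h = 140.7 mm.

h = 141 mm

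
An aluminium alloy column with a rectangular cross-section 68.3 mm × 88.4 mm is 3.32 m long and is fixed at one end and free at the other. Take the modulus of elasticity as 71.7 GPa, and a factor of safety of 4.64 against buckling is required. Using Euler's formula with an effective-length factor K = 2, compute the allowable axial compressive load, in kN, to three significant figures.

P_allow = 8.12 kN

Buckling occurs about the weak axis: I_min = h·b³/12 = 88.4×68.3³/12 = 2.347×10^6 mm⁴ (b = 68.3 mm is the smaller dimension).
Effective length L_e = KL = 2×3.32 m = 6640 mm.
Euler critical load P_cr = π²EI/L_e² = π²×71700×2.347×10^6/6640² = 37670 N.
P_allow = P_cr/n = 37670/4.64 = 8119 N.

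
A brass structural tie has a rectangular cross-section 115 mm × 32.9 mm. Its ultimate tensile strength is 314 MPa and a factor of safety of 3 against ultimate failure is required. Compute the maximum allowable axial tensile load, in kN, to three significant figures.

F_allow = 396 kN

σ_allow = 314/3 = 104.7 MPa.
A = 115×32.9 = 3784 mm².
F_allow = σ_allow × A = 104.7×3784 = 396000 N.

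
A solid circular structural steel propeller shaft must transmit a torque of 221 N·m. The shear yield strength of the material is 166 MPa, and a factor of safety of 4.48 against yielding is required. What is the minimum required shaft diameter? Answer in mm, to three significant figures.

Allowable shear stress τ_allow = 166/4.48 = 37.05 MPa.
For a solid shaft τ = 16T/(πd³), so d³ = 16T/(π τ_allow) = 16×221000/(π×37.05) = 30380 mm³.
d = (30380)^(1/3) = 31.20 mm.

d = 31.2 mm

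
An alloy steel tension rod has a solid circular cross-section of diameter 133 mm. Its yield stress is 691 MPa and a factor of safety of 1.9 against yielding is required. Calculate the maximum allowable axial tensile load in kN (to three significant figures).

F_allow = 5050 kN

σ_allow = 691/1.9 = 363.7 MPa.
A = πd²/4 = π×133²/4 = 13890 mm².
F_allow = σ_allow × A = 363.7×13890 = 5.053×10^6 N.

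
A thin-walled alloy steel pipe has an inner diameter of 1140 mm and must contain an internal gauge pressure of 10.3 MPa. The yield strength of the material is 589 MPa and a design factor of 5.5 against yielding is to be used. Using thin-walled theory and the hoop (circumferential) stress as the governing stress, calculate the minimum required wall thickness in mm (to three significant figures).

σ_allow = 589/5.5 = 107.1 MPa.
Hoop stress σ_h = pD/(2t), so t = pD/(2σ_allow) = 10.3×1140/(2×107.1) = 54.82 mm.

t = 54.8 mm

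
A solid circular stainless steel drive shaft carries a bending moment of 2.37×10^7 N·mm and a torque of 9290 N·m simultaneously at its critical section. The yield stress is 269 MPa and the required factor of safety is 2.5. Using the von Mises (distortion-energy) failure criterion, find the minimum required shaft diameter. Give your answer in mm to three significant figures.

σ_allow = σ_y/n = 269/2.5 = 107.6 MPa.
For a solid shaft σ_b = 32M/(πd³) and τ = 16T/(πd³), so the von Mises stress is σ' = (16/πd³)·√(4M²+3T²).
√(4M²+3T²) = √(4×(2.370×10^7)² + 3×(9.290×10^6)²) = 5.006×10^7 N·mm.
d³ = 16×5.006×10^7/(π×107.6) = 2.369×10^6 mm³.
d = 133.3 mm.

d = 133 mm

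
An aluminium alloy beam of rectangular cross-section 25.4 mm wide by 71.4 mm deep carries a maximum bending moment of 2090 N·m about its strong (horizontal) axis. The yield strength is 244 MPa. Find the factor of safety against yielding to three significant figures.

n = 2.52

Section modulus S = bh²/6 = 25.4×71.4²/6 = 21580 mm³.
σ = M/S = 2090000/21580 = 96.84 MPa.
n = 244/96.84 = 2.520.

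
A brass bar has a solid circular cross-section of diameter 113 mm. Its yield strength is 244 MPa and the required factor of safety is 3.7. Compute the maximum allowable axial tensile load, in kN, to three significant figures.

F_allow = 661 kN

σ_allow = 244/3.7 = 65.95 MPa.
A = πd²/4 = π×113²/4 = 10030 mm².
F_allow = σ_allow × A = 65.95×10030 = 661400 N.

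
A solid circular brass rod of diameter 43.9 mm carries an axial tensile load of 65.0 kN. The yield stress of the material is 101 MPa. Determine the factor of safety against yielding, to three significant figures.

n = 2.35

A = πd²/4 = 1514 mm².
σ = F/A = 65000/1514 = 42.94 MPa.
n = 101/42.94 = 2.352.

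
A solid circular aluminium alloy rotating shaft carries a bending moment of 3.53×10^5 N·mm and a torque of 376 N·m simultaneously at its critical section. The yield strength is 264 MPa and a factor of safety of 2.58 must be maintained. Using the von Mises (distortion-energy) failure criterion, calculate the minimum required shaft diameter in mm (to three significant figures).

d = 36.3 mm

σ_allow = σ_y/n = 264/2.58 = 102.3 MPa.
For a solid shaft σ_b = 32M/(πd³) and τ = 16T/(πd³), so the von Mises stress is σ' = (16/πd³)·√(4M²+3T²).
√(4M²+3T²) = √(4×(353000)² + 3×(376000)²) = 960500 N·mm.
d³ = 16×960500/(π×102.3) = 47810 mm³.
d = 36.29 mm.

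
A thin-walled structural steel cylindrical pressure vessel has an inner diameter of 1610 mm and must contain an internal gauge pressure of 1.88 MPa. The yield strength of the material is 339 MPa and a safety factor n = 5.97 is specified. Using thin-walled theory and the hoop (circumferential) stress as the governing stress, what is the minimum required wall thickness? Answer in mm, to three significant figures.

σ_allow = 339/5.97 = 56.78 MPa.
Hoop stress σ_h = pD/(2t), so t = pD/(2σ_allow) = 1.88×1610/(2×56.78) = 26.65 mm.

t = 26.7 mm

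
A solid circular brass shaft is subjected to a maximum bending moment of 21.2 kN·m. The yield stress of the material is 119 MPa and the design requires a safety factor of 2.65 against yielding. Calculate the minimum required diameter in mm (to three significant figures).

d = 169 mm

σ_allow = 119/2.65 = 44.91 MPa.
For a solid circular section σ = 32M/(πd³), so d³ = 32M/(π σ_allow) = 32×2.1200×10^7/(π×44.91) = 4.809×10^6 mm³.
d = 168.8 mm.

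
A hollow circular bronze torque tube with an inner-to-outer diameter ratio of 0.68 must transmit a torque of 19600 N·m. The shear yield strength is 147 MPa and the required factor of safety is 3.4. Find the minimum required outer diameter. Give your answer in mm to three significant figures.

d_o = 143 mm

τ_allow = 147/3.4 = 43.24 MPa.
For a hollow shaft τ = 16T/[πd_o³(1−k⁴)] with k = 0.68, so 1−k⁴ = 0.7862.
d_o³ = 16T/[π τ_allow (1−k⁴)] = 16×1.9600×10^7/(π×43.24×0.7862) = 2.937×10^6 mm³.
d_o = 143.2 mm.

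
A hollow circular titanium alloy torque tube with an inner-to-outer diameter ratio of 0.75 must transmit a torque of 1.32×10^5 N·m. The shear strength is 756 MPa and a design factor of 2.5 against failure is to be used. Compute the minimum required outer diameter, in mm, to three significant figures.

τ_allow = 756/2.5 = 302.4 MPa.
For a hollow shaft τ = 16T/[πd_o³(1−k⁴)] with k = 0.75, so 1−k⁴ = 0.6836.
d_o³ = 16T/[π τ_allow (1−k⁴)] = 16×1.3200×10^8/(π×302.4×0.6836) = 3.252×10^6 mm³.
d_o = 148.2 mm.

d_o = 148 mm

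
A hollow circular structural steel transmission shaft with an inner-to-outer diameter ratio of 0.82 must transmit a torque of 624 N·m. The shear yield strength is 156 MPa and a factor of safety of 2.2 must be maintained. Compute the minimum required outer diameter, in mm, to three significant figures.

τ_allow = 156/2.2 = 70.91 MPa.
For a hollow shaft τ = 16T/[πd_o³(1−k⁴)] with k = 0.82, so 1−k⁴ = 0.5479.
d_o³ = 16T/[π τ_allow (1−k⁴)] = 16×624000/(π×70.91×0.5479) = 81800 mm³.
d_o = 43.41 mm.

d_o = 43.4 mm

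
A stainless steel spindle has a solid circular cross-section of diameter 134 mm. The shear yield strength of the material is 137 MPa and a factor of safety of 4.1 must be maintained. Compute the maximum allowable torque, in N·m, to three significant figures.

τ_allow = 137/4.1 = 33.41 MPa.
For a solid shaft T_allow = τ_allow·πd³/16; πd³/16 = π×134³/16 = 472400 mm³.
T_allow = 33.41×472400 = 1.579×10^7 N·mm = 15790 N·m.

T_allow = 15800 N·m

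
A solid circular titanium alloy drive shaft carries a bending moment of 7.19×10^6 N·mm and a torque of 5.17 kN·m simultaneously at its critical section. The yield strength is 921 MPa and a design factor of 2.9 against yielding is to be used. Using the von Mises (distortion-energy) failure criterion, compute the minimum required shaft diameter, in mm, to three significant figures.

d = 64.8 mm

σ_allow = σ_y/n = 921/2.9 = 317.6 MPa.
For a solid shaft σ_b = 32M/(πd³) and τ = 16T/(πd³), so the von Mises stress is σ' = (16/πd³)·√(4M²+3T²).
√(4M²+3T²) = √(4×(7.190×10^6)² + 3×(5.170×10^6)²) = 1.694×10^7 N·mm.
d³ = 16×1.694×10^7/(π×317.6) = 271700 mm³.
d = 64.77 mm.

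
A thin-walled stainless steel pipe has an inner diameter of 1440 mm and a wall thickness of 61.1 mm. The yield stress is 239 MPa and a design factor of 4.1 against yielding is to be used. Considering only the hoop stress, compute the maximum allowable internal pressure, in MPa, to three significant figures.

p_allow = 4.95 MPa

σ_allow = 239/4.1 = 58.29 MPa.
σ_h = pD/(2t) → p_allow = 2σ_allow t/D = 2×58.29×61.1/1440 = 4.947 MPa.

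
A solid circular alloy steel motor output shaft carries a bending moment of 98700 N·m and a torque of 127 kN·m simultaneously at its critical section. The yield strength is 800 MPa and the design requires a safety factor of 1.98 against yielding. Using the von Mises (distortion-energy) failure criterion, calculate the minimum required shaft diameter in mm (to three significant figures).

d = 155 mm

σ_allow = σ_y/n = 800/1.98 = 404.0 MPa.
For a solid shaft σ_b = 32M/(πd³) and τ = 16T/(πd³), so the von Mises stress is σ' = (16/πd³)·√(4M²+3T²).
√(4M²+3T²) = √(4×(9.870×10^7)² + 3×(1.270×10^8)²) = 2.956×10^8 N·mm.
d³ = 16×2.956×10^8/(π×404.0) = 3.726×10^6 mm³.
d = 155.0 mm.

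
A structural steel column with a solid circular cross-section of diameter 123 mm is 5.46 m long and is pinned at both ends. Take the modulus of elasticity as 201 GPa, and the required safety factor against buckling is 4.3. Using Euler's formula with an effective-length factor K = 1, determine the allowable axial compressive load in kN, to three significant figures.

P_allow = 174 kN

I = πd⁴/64 = π×123⁴/64 = 1.124×10^7 mm⁴.
Effective length L_e = KL = 1×5.46 m = 5460 mm.
Euler critical load P_cr = π²EI/L_e² = π²×201000×1.124×10^7/5460² = 747700 N.
P_allow = P_cr/n = 747700/4.3 = 173900 N.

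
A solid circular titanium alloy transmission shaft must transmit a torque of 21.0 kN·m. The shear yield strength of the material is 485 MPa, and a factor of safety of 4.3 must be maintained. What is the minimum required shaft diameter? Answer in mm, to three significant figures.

d = 98.2 mm

Allowable shear stress τ_allow = 485/4.3 = 112.8 MPa.
For a solid shaft τ = 16T/(πd³), so d³ = 16T/(π τ_allow) = 16×2.1000×10^7/(π×112.8) = 948200 mm³.
d = (948200)^(1/3) = 98.24 mm.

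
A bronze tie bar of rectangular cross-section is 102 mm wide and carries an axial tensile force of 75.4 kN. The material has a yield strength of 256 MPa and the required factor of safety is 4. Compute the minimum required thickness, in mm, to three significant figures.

t = 11.6 mm

σ_allow = 256/4 = 64.00 MPa.
Required area A = F/σ_allow = 75400/64.00 = 1178 mm².
t = A/w = 1178/102 = 11.55 mm.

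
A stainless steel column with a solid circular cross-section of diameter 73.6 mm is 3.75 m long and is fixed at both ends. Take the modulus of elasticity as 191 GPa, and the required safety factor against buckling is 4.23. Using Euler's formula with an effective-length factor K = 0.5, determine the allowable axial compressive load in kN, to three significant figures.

P_allow = 183 kN

I = πd⁴/64 = π×73.6⁴/64 = 1.440×10^6 mm⁴.
Effective length L_e = KL = 0.5×3.75 m = 1875 mm.
Euler critical load P_cr = π²EI/L_e² = π²×191000×1.440×10^6/1875² = 772300 N.
P_allow = P_cr/n = 772300/4.23 = 182600 N.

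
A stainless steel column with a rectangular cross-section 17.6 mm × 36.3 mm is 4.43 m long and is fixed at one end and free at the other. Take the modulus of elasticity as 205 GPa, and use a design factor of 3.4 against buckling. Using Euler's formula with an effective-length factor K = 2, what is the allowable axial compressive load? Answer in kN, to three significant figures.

P_allow = 0.125 kN

Buckling occurs about the weak axis: I_min = h·b³/12 = 36.3×17.6³/12 = 16490 mm⁴ (b = 17.6 mm is the smaller dimension).
Effective length L_e = KL = 2×4.43 m = 8860 mm.
Euler critical load P_cr = π²EI/L_e² = π²×205000×16490/8860² = 425.1 N.
P_allow = P_cr/n = 425.1/3.4 = 125.0 N.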